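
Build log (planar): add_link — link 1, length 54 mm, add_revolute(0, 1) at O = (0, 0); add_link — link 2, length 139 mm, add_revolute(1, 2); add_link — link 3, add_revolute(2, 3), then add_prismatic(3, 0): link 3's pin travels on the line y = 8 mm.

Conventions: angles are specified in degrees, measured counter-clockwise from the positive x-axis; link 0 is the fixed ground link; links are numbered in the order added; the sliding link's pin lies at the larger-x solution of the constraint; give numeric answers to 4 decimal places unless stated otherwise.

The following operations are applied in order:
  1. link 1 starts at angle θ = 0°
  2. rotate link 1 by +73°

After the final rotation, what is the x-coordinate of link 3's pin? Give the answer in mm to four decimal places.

geometry: r = 54 mm, L = 139 mm, e = 8 mm; θ starts at 0°
rotate link 1 by +73°: θ ← 0° +73° = 73°
crank pin P = (r cos θ, r sin θ) = (15.788072, 51.640457)
h = r sin θ − e = 51.640457 − 8 = 43.640457
x = r cos θ + √(L² − h²) = 15.788072 + 131.971628 = 147.759700

147.7597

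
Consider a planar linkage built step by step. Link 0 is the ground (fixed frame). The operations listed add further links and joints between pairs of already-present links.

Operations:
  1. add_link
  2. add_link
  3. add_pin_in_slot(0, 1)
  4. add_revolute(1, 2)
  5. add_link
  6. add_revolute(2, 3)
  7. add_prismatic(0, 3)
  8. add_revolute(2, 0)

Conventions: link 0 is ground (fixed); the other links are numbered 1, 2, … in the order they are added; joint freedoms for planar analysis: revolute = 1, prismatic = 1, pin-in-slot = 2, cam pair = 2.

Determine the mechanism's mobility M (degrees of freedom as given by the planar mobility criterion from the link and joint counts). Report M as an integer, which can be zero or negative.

link 0 = ground. State L|J1|J2 = 1|0|0
+link1  2|0|0
+link2  3|0|0
PS(0,1) f=2→J2  3|0|1
R(1,2) f=1→J1  3|1|1
+link3  4|1|1
R(2,3) f=1→J1  4|2|1
P(0,3) f=1→J1  4|3|1
R(2,0) f=1→J1  4|4|1
M = 3(4−1)−2·4−1 = 9−8−1 = 0

M = 0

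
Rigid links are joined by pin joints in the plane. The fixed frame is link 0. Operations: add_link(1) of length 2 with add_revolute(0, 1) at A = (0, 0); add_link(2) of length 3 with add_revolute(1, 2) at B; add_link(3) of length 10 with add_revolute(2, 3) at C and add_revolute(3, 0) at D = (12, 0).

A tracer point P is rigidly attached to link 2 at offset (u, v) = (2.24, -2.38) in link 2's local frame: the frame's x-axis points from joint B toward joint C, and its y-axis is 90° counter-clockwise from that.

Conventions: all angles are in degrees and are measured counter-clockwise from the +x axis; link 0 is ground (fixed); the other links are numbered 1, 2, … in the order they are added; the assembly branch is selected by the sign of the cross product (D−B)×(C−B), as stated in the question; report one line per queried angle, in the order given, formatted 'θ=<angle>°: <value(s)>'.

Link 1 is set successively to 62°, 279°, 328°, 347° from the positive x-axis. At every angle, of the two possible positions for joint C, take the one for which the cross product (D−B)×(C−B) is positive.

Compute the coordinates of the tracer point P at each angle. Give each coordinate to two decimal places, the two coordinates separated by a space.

A=(0,0), D=(12.00,0)
θ=62°: B = A + 2.00·(cos62°, sin62°) = (0.9389, 1.7659)
θ=62°: |BD| = 11.2011
θ=62°: circle(B,3.00) ∩ circle(D,10.00): a=1.5385, h=2.5755
θ=62°:   candidates: C₊=(2.8642,4.0666) cross=28.848; C₋=(2.0521,-1.0199) cross=-28.848
θ=62°:   branch + wants cross > 0 → take C=(2.8642,4.0666) (cross=28.848)
θ=62°: ex = (C−B)/|BC| = (0.6418,0.7669); ey = (-0.7669,0.6418)
θ=62°: P = B + 2.24·ex + -2.38·ey = (4.2017,1.9564)
θ=279°: B = A + 2.00·(cos279°, sin279°) = (0.3129, -1.9754)
θ=279°: |BD| = 11.8529
θ=279°: circle(B,3.00) ∩ circle(D,10.00): a=2.0877, h=2.1544
θ=279°:   candidates: C₊=(2.0123,0.4968) cross=25.536; C₋=(2.7304,-3.7517) cross=-25.536
θ=279°:   branch + wants cross > 0 → take C=(2.0123,0.4968) (cross=25.536)
θ=279°: ex = (C−B)/|BC| = (0.5665,0.8241); ey = (-0.8241,0.5665)
θ=279°: P = B + 2.24·ex + -2.38·ey = (3.5431,-1.4777)
θ=328°: B = A + 2.00·(cos328°, sin328°) = (1.6961, -1.0598)
θ=328°: |BD| = 10.3583
θ=328°: circle(B,3.00) ∩ circle(D,10.00): a=0.7865, h=2.8951
θ=328°:   candidates: C₊=(2.1823,1.9005) cross=29.988; C₋=(2.7747,-3.8592) cross=-29.988
θ=328°:   branch + wants cross > 0 → take C=(2.1823,1.9005) (cross=29.988)
θ=328°: ex = (C−B)/|BC| = (0.1621,0.9868); ey = (-0.9868,0.1621)
θ=328°: P = B + 2.24·ex + -2.38·ey = (4.4076,0.7649)
θ=347°: B = A + 2.00·(cos347°, sin347°) = (1.9487, -0.4499)
θ=347°: |BD| = 10.0613
θ=347°: circle(B,3.00) ∩ circle(D,10.00): a=0.5084, h=2.9566
θ=347°:   candidates: C₊=(2.3244,2.5265) cross=29.747; C₋=(2.5888,-3.3808) cross=-29.747
θ=347°:   branch + wants cross > 0 → take C=(2.3244,2.5265) (cross=29.747)
θ=347°: ex = (C−B)/|BC| = (0.1252,0.9921); ey = (-0.9921,0.1252)
θ=347°: P = B + 2.24·ex + -2.38·ey = (4.5905,1.4744)

θ=62°: 4.20 1.96
θ=279°: 3.54 -1.48
θ=328°: 4.41 0.76
θ=347°: 4.59 1.47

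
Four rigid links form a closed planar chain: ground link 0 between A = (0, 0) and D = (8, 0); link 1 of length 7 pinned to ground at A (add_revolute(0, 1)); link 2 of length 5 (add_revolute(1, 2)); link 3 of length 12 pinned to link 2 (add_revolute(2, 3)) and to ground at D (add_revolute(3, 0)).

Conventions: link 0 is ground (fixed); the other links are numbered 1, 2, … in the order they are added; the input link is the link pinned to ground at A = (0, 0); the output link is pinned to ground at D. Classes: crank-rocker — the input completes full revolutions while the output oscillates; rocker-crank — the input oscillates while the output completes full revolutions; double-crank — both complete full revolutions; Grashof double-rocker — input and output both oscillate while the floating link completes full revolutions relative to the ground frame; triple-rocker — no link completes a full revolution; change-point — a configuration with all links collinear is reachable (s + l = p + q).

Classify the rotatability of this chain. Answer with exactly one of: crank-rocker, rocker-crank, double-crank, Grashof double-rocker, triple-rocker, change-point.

lengths: ground=8, input=7, coupler=5, output=12
sorted: s=5 (shortest), l=12 (longest), p+q=15
s + l = 17 vs p + q = 15
s + l > p + q → non-Grashof → no link fully rotates → triple-rocker

triple-rocker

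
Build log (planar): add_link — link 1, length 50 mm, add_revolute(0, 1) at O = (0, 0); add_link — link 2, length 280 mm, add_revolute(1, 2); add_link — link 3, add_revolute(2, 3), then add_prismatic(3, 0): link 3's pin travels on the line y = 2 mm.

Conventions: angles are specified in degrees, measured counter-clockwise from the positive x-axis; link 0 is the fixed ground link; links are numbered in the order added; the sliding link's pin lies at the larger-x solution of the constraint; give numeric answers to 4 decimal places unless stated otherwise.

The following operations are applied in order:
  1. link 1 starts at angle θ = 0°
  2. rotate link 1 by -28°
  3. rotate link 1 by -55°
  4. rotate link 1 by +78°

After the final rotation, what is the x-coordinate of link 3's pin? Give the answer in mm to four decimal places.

geometry: r = 50 mm, L = 280 mm, e = 2 mm; θ starts at 0°
rotate link 1 by -28°: θ ← 0° -28° = -28°
rotate link 1 by -55°: θ ← -28° -55° = -83°
rotate link 1 by +78°: θ ← -83° +78° = -5°
crank pin P = (r cos θ, r sin θ) = (49.809735, -4.357787)
h = r sin θ − e = -4.357787 − 2 = -6.357787
x = r cos θ + √(L² − h²) = 49.809735 + 279.927810 = 329.737544

329.7375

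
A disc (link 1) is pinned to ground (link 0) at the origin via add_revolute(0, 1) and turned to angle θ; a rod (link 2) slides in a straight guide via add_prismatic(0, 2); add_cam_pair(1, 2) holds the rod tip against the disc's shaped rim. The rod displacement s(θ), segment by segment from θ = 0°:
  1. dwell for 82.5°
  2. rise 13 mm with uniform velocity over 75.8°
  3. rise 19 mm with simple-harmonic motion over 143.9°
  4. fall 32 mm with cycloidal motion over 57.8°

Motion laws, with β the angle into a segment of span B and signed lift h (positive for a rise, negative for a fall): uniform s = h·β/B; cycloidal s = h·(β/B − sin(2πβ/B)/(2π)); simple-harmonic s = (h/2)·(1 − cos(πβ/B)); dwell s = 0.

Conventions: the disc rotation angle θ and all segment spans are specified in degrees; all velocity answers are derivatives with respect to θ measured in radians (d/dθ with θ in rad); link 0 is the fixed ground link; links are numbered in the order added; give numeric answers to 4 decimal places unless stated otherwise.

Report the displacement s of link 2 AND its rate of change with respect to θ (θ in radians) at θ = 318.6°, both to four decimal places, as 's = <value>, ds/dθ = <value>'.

segment 1 (0° to 82.5°, dwell): s unchanged at 0.0000
segment 2 (82.5° to 158.3°, uniform, h = 13) is passed completely: s = 0.0000 + (13) = 13.0000
segment 3 (158.3° to 302.2°, simple-harmonic, h = 19) is passed completely: s = 13.0000 + (19) = 32.0000
θ = 318.6° falls in segment 4 (302.2° to 360°, cycloidal, h = -32): β = 318.6 − 302.2 = 16.4°, B = 57.8°; Δs = -32·(0.2837 − sin(2π·0.2837)/(2π)) = -4.1006; s = 32.0000 − 4.1006 = 27.8994
velocity in seg [302.2°–360°] (cycloidal), θ in radians: β = 16.4° = 0.2862 rad, B = 57.8° = 1.0088 rad; ds/dθ = (h/B)(1 − cos(2πβ/B)) = ((-32)/1.0088)(1 − cos(2π·0.2837)) = -38.394661 mm/rad

s = 27.8994, ds/dθ = -38.3947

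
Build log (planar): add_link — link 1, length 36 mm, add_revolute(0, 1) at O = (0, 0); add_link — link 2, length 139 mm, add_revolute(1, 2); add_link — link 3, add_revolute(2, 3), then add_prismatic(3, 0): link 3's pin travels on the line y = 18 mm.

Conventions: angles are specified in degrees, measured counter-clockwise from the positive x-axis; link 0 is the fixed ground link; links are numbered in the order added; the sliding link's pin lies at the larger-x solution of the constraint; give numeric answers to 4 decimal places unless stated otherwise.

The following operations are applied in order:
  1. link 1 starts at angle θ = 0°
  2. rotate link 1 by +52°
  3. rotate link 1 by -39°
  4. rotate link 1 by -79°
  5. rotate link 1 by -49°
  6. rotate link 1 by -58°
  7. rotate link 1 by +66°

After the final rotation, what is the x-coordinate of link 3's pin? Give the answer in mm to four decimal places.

geometry: r = 36 mm, L = 139 mm, e = 18 mm; θ starts at 0°
rotate link 1 by +52°: θ ← 0° +52° = 52°
rotate link 1 by -39°: θ ← 52° -39° = 13°
rotate link 1 by -79°: θ ← 13° -79° = -66°
rotate link 1 by -49°: θ ← -66° -49° = -115°
rotate link 1 by -58°: θ ← -115° -58° = -173°
rotate link 1 by +66°: θ ← -173° +66° = -107°
crank pin P = (r cos θ, r sin θ) = (-10.525381, -34.426971)
h = r sin θ − e = -34.426971 − 18 = -52.426971
x = r cos θ + √(L² − h²) = -10.525381 + 128.733883 = 118.208502

118.2085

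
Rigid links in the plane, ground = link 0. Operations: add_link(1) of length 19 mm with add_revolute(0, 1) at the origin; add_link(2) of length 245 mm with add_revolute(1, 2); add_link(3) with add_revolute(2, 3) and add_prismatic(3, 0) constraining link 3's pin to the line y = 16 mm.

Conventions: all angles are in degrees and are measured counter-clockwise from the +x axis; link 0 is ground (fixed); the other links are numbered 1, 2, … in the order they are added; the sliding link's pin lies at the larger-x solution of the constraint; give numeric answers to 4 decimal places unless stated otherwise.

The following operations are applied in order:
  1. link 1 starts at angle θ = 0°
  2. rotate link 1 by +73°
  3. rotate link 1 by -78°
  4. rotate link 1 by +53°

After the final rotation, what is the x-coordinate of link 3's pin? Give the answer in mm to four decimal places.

geometry: r = 19 mm, L = 245 mm, e = 16 mm; θ starts at 0°
rotate link 1 by +73°: θ ← 0° +73° = 73°
rotate link 1 by -78°: θ ← 73° -78° = -5°
rotate link 1 by +53°: θ ← -5° +53° = 48°
crank pin P = (r cos θ, r sin θ) = (12.713482, 14.119752)
h = r sin θ − e = 14.119752 − 16 = -1.880248
x = r cos θ + √(L² − h²) = 12.713482 + 244.992785 = 257.706266

257.7063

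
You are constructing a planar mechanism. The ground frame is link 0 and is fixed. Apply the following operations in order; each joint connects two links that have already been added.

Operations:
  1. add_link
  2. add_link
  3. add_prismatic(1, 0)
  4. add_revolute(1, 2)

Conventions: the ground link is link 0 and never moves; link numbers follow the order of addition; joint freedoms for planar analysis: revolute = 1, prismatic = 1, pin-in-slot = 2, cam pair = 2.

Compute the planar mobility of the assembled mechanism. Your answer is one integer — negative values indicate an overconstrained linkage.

L=1 J1=0 J2=0
add link → L=2 J1=0 J2=0
add link → L=3 J1=0 J2=0
P@1,0 dof=1 J1 → L=3 J1=1 J2=0
R@1,2 dof=1 J1 → L=3 J1=2 J2=0
M=3(L−1)−2J1−J2=3·2−2·2−0=2

M = 2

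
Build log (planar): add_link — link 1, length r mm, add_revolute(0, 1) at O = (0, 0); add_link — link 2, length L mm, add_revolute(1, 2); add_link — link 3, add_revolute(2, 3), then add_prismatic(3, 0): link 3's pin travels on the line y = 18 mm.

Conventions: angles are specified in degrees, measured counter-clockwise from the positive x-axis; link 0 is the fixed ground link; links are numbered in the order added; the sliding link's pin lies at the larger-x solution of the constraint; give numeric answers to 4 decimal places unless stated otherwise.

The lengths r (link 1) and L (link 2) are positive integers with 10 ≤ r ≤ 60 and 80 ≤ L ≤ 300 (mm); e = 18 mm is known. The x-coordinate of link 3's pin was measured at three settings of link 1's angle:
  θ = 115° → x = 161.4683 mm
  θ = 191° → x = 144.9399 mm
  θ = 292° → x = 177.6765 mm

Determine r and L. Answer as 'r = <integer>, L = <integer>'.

constraint per measurement: (x − r cos θ)² + (r sin θ − e)² = L²
subtracting the θ₁ and θ₂ equations cancels the r² and L² terms:
r = (x₁² − x₂²) / (2[(x₁cos θ₁ + e sin θ₁) − (x₂cos θ₂ + e sin θ₂)]) = 27.0001 → r = 27
L² = (x₁ − r cos θ₁)² + (r sin θ₁ − e)² = 29929.0112 → L = 173.0000 → L = 173
check at θ₃=292°: x = 177.6765 (printed 177.6765) ✓

r = 27, L = 173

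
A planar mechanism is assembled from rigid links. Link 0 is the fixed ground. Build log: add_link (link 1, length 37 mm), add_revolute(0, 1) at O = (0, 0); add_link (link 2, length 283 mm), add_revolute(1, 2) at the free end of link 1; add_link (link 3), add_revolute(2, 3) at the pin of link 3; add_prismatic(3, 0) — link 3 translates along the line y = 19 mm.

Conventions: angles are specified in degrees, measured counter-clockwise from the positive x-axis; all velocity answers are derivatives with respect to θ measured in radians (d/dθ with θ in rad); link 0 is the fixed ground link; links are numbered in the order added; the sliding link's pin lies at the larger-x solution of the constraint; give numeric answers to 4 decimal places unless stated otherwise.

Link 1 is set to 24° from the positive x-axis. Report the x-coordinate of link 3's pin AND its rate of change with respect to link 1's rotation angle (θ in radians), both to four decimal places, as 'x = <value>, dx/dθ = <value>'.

geometry: r = 37 mm, L = 283 mm, e = 19 mm
crank pin P = (r cos θ, r sin θ) = (33.801182, 15.049256)
h = r sin θ − e = 15.049256 − 19 = -3.950744
x = r cos θ + √(L² − h²) = 33.801182 + 282.972422 = 316.773604
dx/dθ = −r sin θ − h·r cos θ/√(L² − h²) (θ in radians; h = -3.950744) = -14.577338

x = 316.7736, dx/dθ = -14.5773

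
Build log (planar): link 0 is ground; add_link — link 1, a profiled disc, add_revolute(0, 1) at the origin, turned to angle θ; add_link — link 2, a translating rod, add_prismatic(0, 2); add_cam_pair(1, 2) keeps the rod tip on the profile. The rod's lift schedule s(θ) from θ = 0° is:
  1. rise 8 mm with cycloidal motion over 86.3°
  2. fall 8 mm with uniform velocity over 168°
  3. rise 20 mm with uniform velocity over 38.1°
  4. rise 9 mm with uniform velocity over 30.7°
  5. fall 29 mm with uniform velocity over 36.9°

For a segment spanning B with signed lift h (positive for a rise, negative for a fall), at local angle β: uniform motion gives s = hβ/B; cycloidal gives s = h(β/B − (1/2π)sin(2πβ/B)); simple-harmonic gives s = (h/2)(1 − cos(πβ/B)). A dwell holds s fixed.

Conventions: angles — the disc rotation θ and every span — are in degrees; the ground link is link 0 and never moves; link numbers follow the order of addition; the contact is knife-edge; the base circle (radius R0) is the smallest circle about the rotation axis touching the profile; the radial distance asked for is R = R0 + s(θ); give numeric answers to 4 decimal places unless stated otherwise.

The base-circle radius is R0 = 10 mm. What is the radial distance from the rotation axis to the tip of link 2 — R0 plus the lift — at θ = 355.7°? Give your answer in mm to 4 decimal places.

seg 1 [0°–86.3°] cycloidal, h=8: full span → s += 8 → s = 8.0000
seg 2 [86.3°–254.3°] uniform, h=-8: full span → s += -8 → s = 0.0000
seg 3 [254.3°–292.4°] uniform, h=20: full span → s += 20 → s = 20.0000
seg 4 [292.4°–323.1°] uniform, h=9: full span → s += 9 → s = 29.0000
seg 5 [323.1°–360°] uniform, h=-29: θ=355.7° here. β=32.6, B=36.9. -29·32.6/36.9 = -25.6206 → s = 3.3794
R = R0 + s = 10 + 3.3794 = 13.3794

13.3794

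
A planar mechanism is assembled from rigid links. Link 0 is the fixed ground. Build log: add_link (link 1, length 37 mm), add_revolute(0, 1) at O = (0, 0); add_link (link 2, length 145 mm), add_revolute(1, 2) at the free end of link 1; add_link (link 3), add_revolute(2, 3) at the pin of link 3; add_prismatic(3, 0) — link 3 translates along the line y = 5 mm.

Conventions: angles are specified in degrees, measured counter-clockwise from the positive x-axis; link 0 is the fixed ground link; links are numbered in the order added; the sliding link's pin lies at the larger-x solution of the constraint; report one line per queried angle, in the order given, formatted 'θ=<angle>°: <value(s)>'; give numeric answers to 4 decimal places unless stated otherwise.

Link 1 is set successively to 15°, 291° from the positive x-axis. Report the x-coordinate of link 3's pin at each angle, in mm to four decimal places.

geometry: r = 37 mm, L = 145 mm, e = 5 mm
θ=15°: crank pin P = (r cos θ, r sin θ) = (35.739256, 9.576305)
θ=15°: h = r sin θ − e = 9.576305 − 5 = 4.576305
θ=15°: x = r cos θ + √(L² − h²) = 35.739256 + 144.927766 = 180.667022
θ=291°: crank pin P = (r cos θ, r sin θ) = (13.259614, -34.542476)
θ=291°: h = r sin θ − e = -34.542476 − 5 = -39.542476
θ=291°: x = r cos θ + √(L² − h²) = 13.259614 + 139.504095 = 152.763709

θ=15°: 180.6670
θ=291°: 152.7637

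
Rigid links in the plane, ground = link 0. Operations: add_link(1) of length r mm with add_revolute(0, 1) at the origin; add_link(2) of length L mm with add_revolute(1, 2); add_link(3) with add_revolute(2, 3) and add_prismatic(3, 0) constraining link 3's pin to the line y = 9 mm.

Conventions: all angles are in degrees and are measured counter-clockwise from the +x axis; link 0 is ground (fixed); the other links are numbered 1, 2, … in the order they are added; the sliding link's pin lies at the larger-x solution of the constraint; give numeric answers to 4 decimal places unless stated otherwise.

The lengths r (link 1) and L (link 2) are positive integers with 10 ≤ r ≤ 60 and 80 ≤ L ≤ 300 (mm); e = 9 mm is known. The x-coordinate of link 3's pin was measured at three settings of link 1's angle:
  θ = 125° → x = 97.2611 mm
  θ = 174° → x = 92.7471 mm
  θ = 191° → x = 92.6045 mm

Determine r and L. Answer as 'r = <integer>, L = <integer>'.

constraint per measurement: (x − r cos θ)² + (r sin θ − e)² = L²
subtracting the θ₁ and θ₂ equations cancels the r² and L² terms:
r = (x₁² − x₂²) / (2[(x₁cos θ₁ + e sin θ₁) − (x₂cos θ₂ + e sin θ₂)]) = 10.0002 → r = 10
L² = (x₁ − r cos θ₁)² + (r sin θ₁ − e)² = 10609.0077 → L = 103.0000 → L = 103
check at θ₃=191°: x = 92.6045 (printed 92.6045) ✓

r = 10, L = 103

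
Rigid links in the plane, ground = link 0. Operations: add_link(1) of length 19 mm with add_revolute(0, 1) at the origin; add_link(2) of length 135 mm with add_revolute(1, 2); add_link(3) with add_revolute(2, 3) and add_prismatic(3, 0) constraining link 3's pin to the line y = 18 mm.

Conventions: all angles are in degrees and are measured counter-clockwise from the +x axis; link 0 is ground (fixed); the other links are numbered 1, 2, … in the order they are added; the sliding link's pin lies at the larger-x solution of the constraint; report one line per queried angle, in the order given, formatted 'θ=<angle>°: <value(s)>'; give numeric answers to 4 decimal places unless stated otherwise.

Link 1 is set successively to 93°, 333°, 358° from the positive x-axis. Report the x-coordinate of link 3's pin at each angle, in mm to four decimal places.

geometry: r = 19 mm, L = 135 mm, e = 18 mm
θ=93°: crank pin P = (r cos θ, r sin θ) = (-0.994383, 18.973961)
θ=93°: h = r sin θ − e = 18.973961 − 18 = 0.973961
θ=93°: x = r cos θ + √(L² − h²) = -0.994383 + 134.996487 = 134.002103
θ=333°: crank pin P = (r cos θ, r sin θ) = (16.929124, -8.625819)
θ=333°: h = r sin θ − e = -8.625819 − 18 = -26.625819
θ=333°: x = r cos θ + √(L² − h²) = 16.929124 + 132.348274 = 149.277398
θ=358°: crank pin P = (r cos θ, r sin θ) = (18.988426, -0.663090)
θ=358°: h = r sin θ − e = -0.663090 − 18 = -18.663090
θ=358°: x = r cos θ + √(L² − h²) = 18.988426 + 133.703736 = 152.692162

θ=93°: 134.0021
θ=333°: 149.2774
θ=358°: 152.6922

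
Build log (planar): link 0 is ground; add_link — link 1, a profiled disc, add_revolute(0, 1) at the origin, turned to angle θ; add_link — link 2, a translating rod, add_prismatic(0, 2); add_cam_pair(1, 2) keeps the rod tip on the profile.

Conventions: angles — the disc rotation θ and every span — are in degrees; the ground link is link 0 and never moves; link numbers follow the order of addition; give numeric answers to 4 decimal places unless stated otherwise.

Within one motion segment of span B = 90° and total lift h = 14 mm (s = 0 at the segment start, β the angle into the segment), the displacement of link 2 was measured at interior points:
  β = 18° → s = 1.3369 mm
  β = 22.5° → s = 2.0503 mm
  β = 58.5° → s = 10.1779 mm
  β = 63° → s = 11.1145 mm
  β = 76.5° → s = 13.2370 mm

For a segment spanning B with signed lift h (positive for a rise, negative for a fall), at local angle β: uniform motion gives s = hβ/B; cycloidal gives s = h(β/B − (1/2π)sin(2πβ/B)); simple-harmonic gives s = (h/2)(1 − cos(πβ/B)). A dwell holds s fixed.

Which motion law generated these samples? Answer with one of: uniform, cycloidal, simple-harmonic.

candidates at β/B = r: uniform s = h·r (linear in β); cycloidal s = h·(r − sin(2πr)/(2π)); simple-harmonic s = (h/2)(1 − cos(πr))
β=18°: printed 1.3369 | uniform 2.8000, cycloidal 0.6809, simple-harmonic 1.3369
β=22.5°: printed 2.0503 | uniform 3.5000, cycloidal 1.2718, simple-harmonic 2.0503
β=58.5°: printed 10.1779 | uniform 9.1000, cycloidal 10.9026, simple-harmonic 10.1779
β=63°: printed 11.1145 | uniform 9.8000, cycloidal 11.9191, simple-harmonic 11.1145
β=76.5°: printed 13.2370 | uniform 11.9000, cycloidal 13.7026, simple-harmonic 13.2370
only one law matches every sample → simple-harmonic

simple-harmonic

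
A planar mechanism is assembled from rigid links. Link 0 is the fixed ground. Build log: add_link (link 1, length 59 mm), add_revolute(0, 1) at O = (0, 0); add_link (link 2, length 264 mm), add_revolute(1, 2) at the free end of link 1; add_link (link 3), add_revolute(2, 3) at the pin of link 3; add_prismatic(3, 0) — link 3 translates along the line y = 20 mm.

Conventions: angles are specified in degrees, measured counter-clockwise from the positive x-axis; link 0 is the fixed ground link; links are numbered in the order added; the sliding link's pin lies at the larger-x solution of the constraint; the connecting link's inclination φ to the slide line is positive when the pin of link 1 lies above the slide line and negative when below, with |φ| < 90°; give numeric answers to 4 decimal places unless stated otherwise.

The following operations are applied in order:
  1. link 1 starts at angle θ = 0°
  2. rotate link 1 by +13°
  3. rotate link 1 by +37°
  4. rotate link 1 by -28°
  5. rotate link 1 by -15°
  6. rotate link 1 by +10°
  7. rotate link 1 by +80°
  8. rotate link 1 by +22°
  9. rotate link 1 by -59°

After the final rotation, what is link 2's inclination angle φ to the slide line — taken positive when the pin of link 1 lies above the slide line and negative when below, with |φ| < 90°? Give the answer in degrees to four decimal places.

geometry: r = 59 mm, L = 264 mm, e = 20 mm; θ starts at 0°
rotate link 1 by +13°: θ ← 0° +13° = 13°
rotate link 1 by +37°: θ ← 13° +37° = 50°
rotate link 1 by -28°: θ ← 50° -28° = 22°
rotate link 1 by -15°: θ ← 22° -15° = 7°
rotate link 1 by +10°: θ ← 7° +10° = 17°
rotate link 1 by +80°: θ ← 17° +80° = 97°
rotate link 1 by +22°: θ ← 97° +22° = 119°
rotate link 1 by -59°: θ ← 119° -59° = 60°
h = r sin θ − e = 51.095499 − 20 = 31.095499
sin φ = h / L = 31.095499 / 264 = 0.11778598
φ = arcsin(0.11778598) = 6.764342°

6.7643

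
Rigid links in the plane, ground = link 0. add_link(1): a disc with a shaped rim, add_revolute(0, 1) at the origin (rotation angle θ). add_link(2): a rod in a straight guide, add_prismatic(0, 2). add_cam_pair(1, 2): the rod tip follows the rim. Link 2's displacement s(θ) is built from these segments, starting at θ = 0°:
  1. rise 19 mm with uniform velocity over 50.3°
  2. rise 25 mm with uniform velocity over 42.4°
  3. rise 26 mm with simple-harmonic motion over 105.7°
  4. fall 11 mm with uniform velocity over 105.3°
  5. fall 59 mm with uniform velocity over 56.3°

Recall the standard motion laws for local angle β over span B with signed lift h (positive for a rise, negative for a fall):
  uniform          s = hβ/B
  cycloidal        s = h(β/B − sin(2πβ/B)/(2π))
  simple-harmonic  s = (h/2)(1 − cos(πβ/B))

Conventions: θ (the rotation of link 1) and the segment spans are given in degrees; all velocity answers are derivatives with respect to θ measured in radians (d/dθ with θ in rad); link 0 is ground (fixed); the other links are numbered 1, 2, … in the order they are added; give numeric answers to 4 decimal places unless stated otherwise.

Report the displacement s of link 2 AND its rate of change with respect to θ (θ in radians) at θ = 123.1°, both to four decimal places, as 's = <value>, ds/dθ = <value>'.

segment 1 (0° to 50.3°, uniform, h = 19) is passed completely: s = 0.0000 + (19) = 19.0000
segment 2 (50.3° to 92.7°, uniform, h = 25) is passed completely: s = 19.0000 + (25) = 44.0000
θ = 123.1° falls in segment 3 (92.7° to 198.4°, simple-harmonic, h = 26): β = 123.1 − 92.7 = 30.4°, B = 105.7°; Δs = 26/2·(1 − cos(π·0.2876)) = 4.9552; s = 44.0000 + 4.9552 = 48.9552
velocity in seg [92.7°–198.4°] (simple-harmonic), θ in radians: β = 30.4° = 0.5306 rad, B = 105.7° = 1.8448 rad; ds/dθ = (πh/(2B)) sin(πβ/B) = (π·26/(2·1.8448)) sin(π·0.2876) = 17.390028 mm/rad

s = 48.9552, ds/dθ = 17.3900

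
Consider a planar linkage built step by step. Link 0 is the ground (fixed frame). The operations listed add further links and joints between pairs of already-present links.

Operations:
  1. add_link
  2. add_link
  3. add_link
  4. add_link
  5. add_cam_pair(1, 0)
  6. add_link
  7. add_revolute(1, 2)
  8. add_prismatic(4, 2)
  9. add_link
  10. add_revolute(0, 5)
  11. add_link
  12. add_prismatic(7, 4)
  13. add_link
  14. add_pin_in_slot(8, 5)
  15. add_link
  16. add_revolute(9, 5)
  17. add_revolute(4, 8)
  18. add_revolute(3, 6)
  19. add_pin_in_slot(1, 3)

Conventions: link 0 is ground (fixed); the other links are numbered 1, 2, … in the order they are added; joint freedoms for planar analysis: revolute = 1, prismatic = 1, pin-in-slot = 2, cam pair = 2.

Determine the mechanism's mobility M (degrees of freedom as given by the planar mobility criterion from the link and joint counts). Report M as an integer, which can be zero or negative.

L=1 J1=0 J2=0
add link → L=2 J1=0 J2=0
add link → L=3 J1=0 J2=0
add link → L=4 J1=0 J2=0
add link → L=5 J1=0 J2=0
C@1,0 dof=2 J2 → L=5 J1=0 J2=1
add link → L=6 J1=0 J2=1
R@1,2 dof=1 J1 → L=6 J1=1 J2=1
P@4,2 dof=1 J1 → L=6 J1=2 J2=1
add link → L=7 J1=2 J2=1
R@0,5 dof=1 J1 → L=7 J1=3 J2=1
add link → L=8 J1=3 J2=1
P@7,4 dof=1 J1 → L=8 J1=4 J2=1
add link → L=9 J1=4 J2=1
PS@8,5 dof=2 J2 → L=9 J1=4 J2=2
add link → L=10 J1=4 J2=2
R@9,5 dof=1 J1 → L=10 J1=5 J2=2
R@4,8 dof=1 J1 → L=10 J1=6 J2=2
R@3,6 dof=1 J1 → L=10 J1=7 J2=2
PS@1,3 dof=2 J2 → L=10 J1=7 J2=3
M=3(L−1)−2J1−J2=3·9−2·7−3=10

M = 10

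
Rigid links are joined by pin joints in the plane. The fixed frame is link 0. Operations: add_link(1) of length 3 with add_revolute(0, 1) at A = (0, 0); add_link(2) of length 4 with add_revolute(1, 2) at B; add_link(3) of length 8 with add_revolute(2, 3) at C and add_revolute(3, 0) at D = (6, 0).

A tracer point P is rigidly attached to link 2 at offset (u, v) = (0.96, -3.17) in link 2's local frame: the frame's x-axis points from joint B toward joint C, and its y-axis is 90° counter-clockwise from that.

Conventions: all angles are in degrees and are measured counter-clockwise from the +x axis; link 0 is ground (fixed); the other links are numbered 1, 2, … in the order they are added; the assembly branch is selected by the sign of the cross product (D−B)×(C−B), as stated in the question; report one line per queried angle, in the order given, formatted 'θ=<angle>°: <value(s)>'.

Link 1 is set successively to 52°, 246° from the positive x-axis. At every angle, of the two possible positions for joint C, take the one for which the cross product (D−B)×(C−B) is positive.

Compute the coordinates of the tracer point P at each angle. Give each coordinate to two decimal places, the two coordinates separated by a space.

A=(0,0), D=(6.00,0)
θ=52°: B = A + 3.00·(cos52°, sin52°) = (1.8470, 2.3640)
θ=52°: |BD| = 4.7787
θ=52°: circle(B,4.00) ∩ circle(D,8.00): a=-2.6329, h=3.0113
θ=52°:   candidates: C₊=(1.0485,6.2835) cross=14.390; C₋=(-1.9309,1.0495) cross=-14.390
θ=52°:   branch + wants cross > 0 → take C=(1.0485,6.2835) (cross=14.390)
θ=52°: ex = (C−B)/|BC| = (-0.1996,0.9799); ey = (-0.9799,-0.1996)
θ=52°: P = B + 0.96·ex + -3.17·ey = (4.7615,3.9375)
θ=246°: B = A + 3.00·(cos246°, sin246°) = (-1.2202, -2.7406)
θ=246°: |BD| = 7.7229
θ=246°: circle(B,4.00) ∩ circle(D,8.00): a=0.7538, h=3.9283
θ=246°:   candidates: C₊=(-1.9096,1.1995) cross=30.338; C₋=(0.8786,-6.1458) cross=-30.338
θ=246°:   branch + wants cross > 0 → take C=(-1.9096,1.1995) (cross=30.338)
θ=246°: ex = (C−B)/|BC| = (-0.1723,0.9850); ey = (-0.9850,-0.1723)
θ=246°: P = B + 0.96·ex + -3.17·ey = (1.7369,-1.2487)

θ=52°: 4.76 3.94
θ=246°: 1.74 -1.25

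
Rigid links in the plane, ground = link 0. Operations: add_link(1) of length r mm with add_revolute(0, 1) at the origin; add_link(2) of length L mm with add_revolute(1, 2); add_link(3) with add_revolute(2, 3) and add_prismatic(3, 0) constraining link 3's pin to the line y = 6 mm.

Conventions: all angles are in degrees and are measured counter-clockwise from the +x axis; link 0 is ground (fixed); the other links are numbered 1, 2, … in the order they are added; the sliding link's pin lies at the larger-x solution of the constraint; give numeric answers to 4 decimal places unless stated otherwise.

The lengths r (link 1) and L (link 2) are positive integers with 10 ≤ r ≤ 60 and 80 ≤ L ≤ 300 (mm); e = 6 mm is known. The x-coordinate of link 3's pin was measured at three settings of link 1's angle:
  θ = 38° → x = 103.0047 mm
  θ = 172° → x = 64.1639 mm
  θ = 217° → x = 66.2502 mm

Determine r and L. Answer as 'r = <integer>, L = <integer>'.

constraint per measurement: (x − r cos θ)² + (r sin θ − e)² = L²
subtracting the θ₁ and θ₂ equations cancels the r² and L² terms:
r = (x₁² − x₂²) / (2[(x₁cos θ₁ + e sin θ₁) − (x₂cos θ₂ + e sin θ₂)]) = 22.0000 → r = 22
L² = (x₁ − r cos θ₁)² + (r sin θ₁ − e)² = 7396.0059 → L = 86.0000 → L = 86
check at θ₃=217°: x = 66.2502 (printed 66.2502) ✓

r = 22, L = 86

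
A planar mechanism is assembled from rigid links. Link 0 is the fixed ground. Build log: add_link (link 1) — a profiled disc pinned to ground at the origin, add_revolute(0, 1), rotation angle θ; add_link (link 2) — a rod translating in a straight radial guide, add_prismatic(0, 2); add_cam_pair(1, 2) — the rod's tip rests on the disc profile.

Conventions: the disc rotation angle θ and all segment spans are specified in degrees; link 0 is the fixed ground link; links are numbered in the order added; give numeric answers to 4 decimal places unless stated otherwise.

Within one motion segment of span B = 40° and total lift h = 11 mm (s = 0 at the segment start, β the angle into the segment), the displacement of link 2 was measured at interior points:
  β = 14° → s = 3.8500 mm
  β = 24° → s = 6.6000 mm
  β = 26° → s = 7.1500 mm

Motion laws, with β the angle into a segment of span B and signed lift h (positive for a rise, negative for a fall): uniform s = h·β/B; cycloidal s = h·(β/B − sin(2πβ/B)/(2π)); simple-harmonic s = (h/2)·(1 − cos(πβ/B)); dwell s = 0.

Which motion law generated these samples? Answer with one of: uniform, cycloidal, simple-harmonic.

candidates at β/B = r: uniform s = h·r (linear in β); cycloidal s = h·(r − sin(2πr)/(2π)); simple-harmonic s = (h/2)(1 − cos(πr))
β=14°: printed 3.8500 | uniform 3.8500, cycloidal 2.4337, simple-harmonic 3.0031
β=24°: printed 6.6000 | uniform 6.6000, cycloidal 7.6290, simple-harmonic 7.1996
β=26°: printed 7.1500 | uniform 7.1500, cycloidal 8.5663, simple-harmonic 7.9969
only one law matches every sample → uniform

uniform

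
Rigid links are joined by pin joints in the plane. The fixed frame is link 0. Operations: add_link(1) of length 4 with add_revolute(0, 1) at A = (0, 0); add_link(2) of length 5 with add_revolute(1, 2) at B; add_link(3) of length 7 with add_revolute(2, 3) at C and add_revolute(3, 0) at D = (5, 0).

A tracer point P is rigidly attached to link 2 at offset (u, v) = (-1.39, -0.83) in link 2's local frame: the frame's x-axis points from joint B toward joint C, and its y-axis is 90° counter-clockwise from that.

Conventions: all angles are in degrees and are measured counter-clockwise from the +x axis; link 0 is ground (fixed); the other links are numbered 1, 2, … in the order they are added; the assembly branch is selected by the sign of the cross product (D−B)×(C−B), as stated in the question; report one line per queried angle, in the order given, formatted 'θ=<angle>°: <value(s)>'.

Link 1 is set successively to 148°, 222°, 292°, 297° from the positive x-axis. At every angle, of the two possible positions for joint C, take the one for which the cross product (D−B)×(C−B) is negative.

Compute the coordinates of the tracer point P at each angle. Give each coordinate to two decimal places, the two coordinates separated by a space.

A=(0,0), D=(5.00,0)
θ=148°: B = A + 4.00·(cos148°, sin148°) = (-3.3922, 2.1197)
θ=148°: |BD| = 8.6557
θ=148°: circle(B,5.00) ∩ circle(D,7.00): a=2.9415, h=4.0432
θ=148°:   candidates: C₊=(0.4499,5.3194) cross=34.997; C₋=(-1.5304,-2.5208) cross=-34.997
θ=148°:   branch - wants cross < 0 → take C=(-1.5304,-2.5208) (cross=-34.997)
θ=148°: ex = (C−B)/|BC| = (0.3724,-0.9281); ey = (0.9281,0.3724)
θ=148°: P = B + -1.39·ex + -0.83·ey = (-4.6801,3.1007)
θ=222°: B = A + 4.00·(cos222°, sin222°) = (-2.9726, -2.6765)
θ=222°: |BD| = 8.4099
θ=222°: circle(B,5.00) ∩ circle(D,7.00): a=2.7780, h=4.1572
θ=222°:   candidates: C₊=(-1.6621,2.1487) cross=34.962; C₋=(0.9841,-5.7334) cross=-34.962
θ=222°:   branch - wants cross < 0 → take C=(0.9841,-5.7334) (cross=-34.962)
θ=222°: ex = (C−B)/|BC| = (0.7913,-0.6114); ey = (0.6114,0.7913)
θ=222°: P = B + -1.39·ex + -0.83·ey = (-4.5800,-2.4835)
θ=292°: B = A + 4.00·(cos292°, sin292°) = (1.4984, -3.7087)
θ=292°: |BD| = 5.1006
θ=292°: circle(B,5.00) ∩ circle(D,7.00): a=0.1976, h=4.9961
θ=292°:   candidates: C₊=(-1.9987,-0.1352) cross=25.483; C₋=(5.2669,-6.9949) cross=-25.483
θ=292°:   branch - wants cross < 0 → take C=(5.2669,-6.9949) (cross=-25.483)
θ=292°: ex = (C−B)/|BC| = (0.7537,-0.6572); ey = (0.6572,0.7537)
θ=292°: P = B + -1.39·ex + -0.83·ey = (-0.0947,-3.4207)
θ=297°: B = A + 4.00·(cos297°, sin297°) = (1.8160, -3.5640)
θ=297°: |BD| = 4.7792
θ=297°: circle(B,5.00) ∩ circle(D,7.00): a=-0.1213, h=4.9985
θ=297°:   candidates: C₊=(-1.9925,-0.3243) cross=23.889; C₋=(5.4628,-6.9847) cross=-23.889
θ=297°:   branch - wants cross < 0 → take C=(5.4628,-6.9847) (cross=-23.889)
θ=297°: ex = (C−B)/|BC| = (0.7294,-0.6841); ey = (0.6841,0.7294)
θ=297°: P = B + -1.39·ex + -0.83·ey = (0.2343,-3.2184)

θ=148°: -4.68 3.10
θ=222°: -4.58 -2.48
θ=292°: -0.09 -3.42
θ=297°: 0.23 -3.22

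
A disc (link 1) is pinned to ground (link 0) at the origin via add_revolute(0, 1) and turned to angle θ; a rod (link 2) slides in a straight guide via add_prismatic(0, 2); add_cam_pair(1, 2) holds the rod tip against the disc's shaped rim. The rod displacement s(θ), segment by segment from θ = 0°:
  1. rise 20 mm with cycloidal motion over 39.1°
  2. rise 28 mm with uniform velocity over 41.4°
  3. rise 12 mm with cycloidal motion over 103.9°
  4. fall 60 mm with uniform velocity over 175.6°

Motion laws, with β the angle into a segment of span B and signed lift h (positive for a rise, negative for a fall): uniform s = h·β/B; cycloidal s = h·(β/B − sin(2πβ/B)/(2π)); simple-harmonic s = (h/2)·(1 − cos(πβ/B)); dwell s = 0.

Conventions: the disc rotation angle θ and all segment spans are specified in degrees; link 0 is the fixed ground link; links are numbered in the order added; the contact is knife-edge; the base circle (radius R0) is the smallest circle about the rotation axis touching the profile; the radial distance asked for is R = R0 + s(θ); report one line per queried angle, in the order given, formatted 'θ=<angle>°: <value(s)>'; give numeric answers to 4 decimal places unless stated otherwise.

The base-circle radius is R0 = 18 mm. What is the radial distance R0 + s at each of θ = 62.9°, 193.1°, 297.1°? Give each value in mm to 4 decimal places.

segment 1 (0° to 39.1°, cycloidal, h = 20) is passed completely: s = 0.0000 + (20) = 20.0000
θ = 62.9° falls in segment 2 (39.1° to 80.5°, uniform, h = 28): β = 62.9 − 39.1 = 23.8°, B = 41.4°; Δs = 28·23.8/41.4 = 16.0966; s = 20.0000 + 16.0966 = 36.0966
segment 2 (39.1° to 80.5°, uniform, h = 28) is passed completely: s = 20.0000 + (28) = 48.0000
segment 3 (80.5° to 184.4°, cycloidal, h = 12) is passed completely: s = 48.0000 + (12) = 60.0000
θ = 193.1° falls in segment 4 (184.4° to 360°, uniform, h = -60): β = 193.1 − 184.4 = 8.7°, B = 175.6°; Δs = -60·8.7/175.6 = -2.9727; s = 60.0000 − 2.9727 = 57.0273
θ = 297.1° falls in segment 4 (184.4° to 360°, uniform, h = -60): β = 297.1 − 184.4 = 112.7°, B = 175.6°; Δs = -60·112.7/175.6 = -38.5080; s = 60.0000 − 38.5080 = 21.4920
θ=62.9°: R = R0 + s = 18 + 36.0966 = 54.0966
θ=193.1°: R = R0 + s = 18 + 57.0273 = 75.0273
θ=297.1°: R = R0 + s = 18 + 21.4920 = 39.4920

θ=62.9°: 54.0966
θ=193.1°: 75.0273
θ=297.1°: 39.4920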